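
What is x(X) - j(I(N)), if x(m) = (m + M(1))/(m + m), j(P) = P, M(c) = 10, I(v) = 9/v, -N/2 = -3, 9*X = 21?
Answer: 8/7 ≈ 1.1429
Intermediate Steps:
X = 7/3 (X = (1/9)*21 = 7/3 ≈ 2.3333)
N = 6 (N = -2*(-3) = 6)
x(m) = (10 + m)/(2*m) (x(m) = (m + 10)/(m + m) = (10 + m)/((2*m)) = (10 + m)*(1/(2*m)) = (10 + m)/(2*m))
x(X) - j(I(N)) = (10 + 7/3)/(2*(7/3)) - 9/6 = (1/2)*(3/7)*(37/3) - 9/6 = 37/14 - 1*3/2 = 37/14 - 3/2 = 8/7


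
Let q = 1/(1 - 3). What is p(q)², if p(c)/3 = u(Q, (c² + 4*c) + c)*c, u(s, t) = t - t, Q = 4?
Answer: 0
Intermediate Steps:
u(s, t) = 0
q = -½ (q = 1/(-2) = -½ ≈ -0.50000)
p(c) = 0 (p(c) = 3*(0*c) = 3*0 = 0)
p(q)² = 0² = 0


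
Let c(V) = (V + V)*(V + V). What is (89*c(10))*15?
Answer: 534000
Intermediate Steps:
c(V) = 4*V² (c(V) = (2*V)*(2*V) = 4*V²)
(89*c(10))*15 = (89*(4*10²))*15 = (89*(4*100))*15 = (89*400)*15 = 35600*15 = 534000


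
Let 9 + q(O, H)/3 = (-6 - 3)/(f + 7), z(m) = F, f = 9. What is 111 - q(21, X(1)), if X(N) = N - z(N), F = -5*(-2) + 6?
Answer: 2235/16 ≈ 139.69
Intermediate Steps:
F = 16 (F = 10 + 6 = 16)
z(m) = 16
X(N) = -16 + N (X(N) = N - 1*16 = N - 16 = -16 + N)
q(O, H) = -459/16 (q(O, H) = -27 + 3*((-6 - 3)/(9 + 7)) = -27 + 3*(-9/16) = -27 - 27/16 = -459/16)
111 - q(21, X(1)) = 111 - 1*(-459/16) = 111 + 459/16 = 2235/16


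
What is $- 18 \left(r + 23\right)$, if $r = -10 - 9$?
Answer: $-72$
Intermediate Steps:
$r = -19$
$- 18 \left(r + 23\right) = - 18 \left(-19 + 23\right) = \left(-18\right) 4 = -72$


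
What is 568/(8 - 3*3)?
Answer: -568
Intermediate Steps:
568/(8 - 3*3) = 568/(8 - 9) = 568/(-1) = 568*(-1) = -568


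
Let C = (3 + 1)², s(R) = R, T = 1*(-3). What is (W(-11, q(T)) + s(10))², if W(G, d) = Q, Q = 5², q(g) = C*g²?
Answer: 1225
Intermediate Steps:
T = -3
C = 16 (C = 4² = 16)
q(g) = 16*g²
Q = 25
W(G, d) = 25
(W(-11, q(T)) + s(10))² = (25 + 10)² = 35² = 1225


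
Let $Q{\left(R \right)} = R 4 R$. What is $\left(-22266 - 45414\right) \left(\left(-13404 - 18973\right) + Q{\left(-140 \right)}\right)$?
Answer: $-3114836640$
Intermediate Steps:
$Q{\left(R \right)} = 4 R^{2}$ ($Q{\left(R \right)} = 4 R R = 4 R^{2}$)
$\left(-22266 - 45414\right) \left(\left(-13404 - 18973\right) + Q{\left(-140 \right)}\right) = \left(-22266 - 45414\right) \left(\left(-13404 - 18973\right) + 4 \left(-140\right)^{2}\right) = - 67680 \left(-32377 + 4 \cdot 19600\right) = - 67680 \left(-32377 + 78400\right) = \left(-67680\right) 46023 = -3114836640$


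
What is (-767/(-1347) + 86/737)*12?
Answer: 2724484/330913 ≈ 8.2332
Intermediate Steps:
(-767/(-1347) + 86/737)*12 = (-767*(-1/1347) + 86*(1/737))*12 = (767/1347 + 86/737)*12 = (681121/992739)*12 = 2724484/330913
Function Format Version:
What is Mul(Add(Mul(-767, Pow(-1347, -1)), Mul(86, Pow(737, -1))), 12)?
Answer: Rational(2724484, 330913) ≈ 8.2332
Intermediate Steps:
Mul(Add(Mul(-767, Pow(-1347, -1)), Mul(86, Pow(737, -1))), 12) = Mul(Add(Mul(-767, Rational(-1, 1347)), Mul(86, Rational(1, 737))), 12) = Mul(Add(Rational(767, 1347), Rational(86, 737)), 12) = Mul(Rational(681121, 992739), 12) = Rational(2724484, 330913)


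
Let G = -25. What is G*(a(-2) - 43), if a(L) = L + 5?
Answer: 1000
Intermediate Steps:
a(L) = 5 + L
G*(a(-2) - 43) = -25*((5 - 2) - 43) = -25*(3 - 43) = -25*(-40) = 1000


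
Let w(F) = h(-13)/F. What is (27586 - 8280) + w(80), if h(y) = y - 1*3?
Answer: 96529/5 ≈ 19306.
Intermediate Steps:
h(y) = -3 + y (h(y) = y - 3 = -3 + y)
w(F) = -16/F (w(F) = (-3 - 13)/F = -16/F)
(27586 - 8280) + w(80) = (27586 - 8280) - 16/80 = 19306 - 16*1/80 = 19306 - ⅕ = 96529/5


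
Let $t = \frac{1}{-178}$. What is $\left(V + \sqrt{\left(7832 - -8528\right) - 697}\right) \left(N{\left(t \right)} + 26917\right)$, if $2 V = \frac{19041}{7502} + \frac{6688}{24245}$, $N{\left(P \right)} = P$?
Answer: $\frac{44586479619195}{1177298408} + \frac{4791225 \sqrt{15663}}{178} \approx 3.4066 \cdot 10^{6}$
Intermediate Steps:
$t = - \frac{1}{178} \approx -0.005618$
$V = \frac{46529311}{33070180}$ ($V = \frac{\frac{19041}{7502} + \frac{6688}{24245}}{2} = \frac{19041 \cdot \frac{1}{7502} + 6688 \cdot \frac{1}{24245}}{2} = \frac{\frac{1731}{682} + \frac{6688}{24245}}{2} = \frac{1}{2} \cdot \frac{46529311}{16535090} = \frac{46529311}{33070180} \approx 1.407$)
$\left(V + \sqrt{\left(7832 - -8528\right) - 697}\right) \left(N{\left(t \right)} + 26917\right) = \left(\frac{46529311}{33070180} + \sqrt{\left(7832 - -8528\right) - 697}\right) \left(- \frac{1}{178} + 26917\right) = \left(\frac{46529311}{33070180} + \sqrt{\left(7832 + 8528\right) - 697}\right) \frac{4791225}{178} = \left(\frac{46529311}{33070180} + \sqrt{16360 - 697}\right) \frac{4791225}{178} = \left(\frac{46529311}{33070180} + \sqrt{15663}\right) \frac{4791225}{178} = \frac{44586479619195}{1177298408} + \frac{4791225 \sqrt{15663}}{178}$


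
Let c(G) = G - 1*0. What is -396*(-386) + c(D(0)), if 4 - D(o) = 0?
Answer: 152860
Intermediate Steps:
D(o) = 4 (D(o) = 4 - 1*0 = 4 + 0 = 4)
c(G) = G (c(G) = G + 0 = G)
-396*(-386) + c(D(0)) = -396*(-386) + 4 = 152856 + 4 = 152860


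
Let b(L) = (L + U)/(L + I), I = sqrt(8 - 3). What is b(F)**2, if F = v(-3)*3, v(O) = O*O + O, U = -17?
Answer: (18 + sqrt(5))**(-2) ≈ 0.0024420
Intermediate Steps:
I = sqrt(5) ≈ 2.2361
v(O) = O + O**2 (v(O) = O**2 + O = O + O**2)
F = 18 (F = -3*(1 - 3)*3 = -3*(-2)*3 = 6*3 = 18)
b(L) = (-17 + L)/(L + sqrt(5)) (b(L) = (L - 17)/(L + sqrt(5)) = (-17 + L)/(L + sqrt(5)))
b(F)**2 = ((-17 + 18)/(18 + sqrt(5)))**2 = (1/(18 + sqrt(5)))**2 = (18 + sqrt(5))**(-2)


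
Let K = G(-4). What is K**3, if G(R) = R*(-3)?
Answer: 1728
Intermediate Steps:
G(R) = -3*R
K = 12 (K = -3*(-4) = 12)
K**3 = 12**3 = 1728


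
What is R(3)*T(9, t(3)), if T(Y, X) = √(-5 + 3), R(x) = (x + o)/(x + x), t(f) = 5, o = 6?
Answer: 3*I*√2/2 ≈ 2.1213*I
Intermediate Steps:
R(x) = (6 + x)/(2*x) (R(x) = (x + 6)/(x + x) = (6 + x)/((2*x)) = (6 + x)*(1/(2*x)) = (6 + x)/(2*x))
T(Y, X) = I*√2 (T(Y, X) = √(-2) = I*√2)
R(3)*T(9, t(3)) = ((½)*(6 + 3)/3)*(I*√2) = ((½)*(⅓)*9)*(I*√2) = 3*(I*√2)/2 = 3*I*√2/2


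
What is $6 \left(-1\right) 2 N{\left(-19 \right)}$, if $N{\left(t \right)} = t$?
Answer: $228$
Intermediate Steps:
$6 \left(-1\right) 2 N{\left(-19 \right)} = 6 \left(-1\right) 2 \left(-19\right) = \left(-6\right) 2 \left(-19\right) = \left(-12\right) \left(-19\right) = 228$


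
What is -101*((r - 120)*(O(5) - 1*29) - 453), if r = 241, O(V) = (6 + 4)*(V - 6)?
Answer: 522372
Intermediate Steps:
O(V) = -60 + 10*V (O(V) = 10*(-6 + V) = -60 + 10*V)
-101*((r - 120)*(O(5) - 1*29) - 453) = -101*((241 - 120)*((-60 + 10*5) - 1*29) - 453) = -101*(121*((-60 + 50) - 29) - 453) = -101*(121*(-10 - 29) - 453) = -101*(121*(-39) - 453) = -101*(-4719 - 453) = -101*(-5172) = 522372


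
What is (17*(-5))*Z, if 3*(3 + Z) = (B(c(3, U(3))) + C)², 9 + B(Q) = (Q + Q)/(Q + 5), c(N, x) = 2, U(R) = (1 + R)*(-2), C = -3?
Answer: -506515/147 ≈ -3445.7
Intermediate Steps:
U(R) = -2 - 2*R
B(Q) = -9 + 2*Q/(5 + Q) (B(Q) = -9 + (Q + Q)/(Q + 5) = -9 + (2*Q)/(5 + Q) = -9 + 2*Q/(5 + Q))
Z = 5959/147 (Z = -3 + ((-45 - 7*2)/(5 + 2) - 3)²/3 = -3 + ((-45 - 14)/7 - 3)²/3 = -3 + ((⅐)*(-59) - 3)²/3 = -3 + (-59/7 - 3)²/3 = -3 + (-80/7)²/3 = -3 + (⅓)*(6400/49) = -3 + 6400/147 = 5959/147 ≈ 40.537)
(17*(-5))*Z = (17*(-5))*(5959/147) = -85*5959/147 = -506515/147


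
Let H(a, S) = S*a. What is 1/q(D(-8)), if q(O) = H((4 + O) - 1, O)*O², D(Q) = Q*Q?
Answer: 1/17563648 ≈ 5.6936e-8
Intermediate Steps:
D(Q) = Q²
q(O) = O³*(3 + O) (q(O) = (O*((4 + O) - 1))*O² = (O*(3 + O))*O² = O³*(3 + O))
1/q(D(-8)) = 1/(((-8)²)³*(3 + (-8)²)) = 1/(64³*(3 + 64)) = 1/(262144*67) = 1/17563648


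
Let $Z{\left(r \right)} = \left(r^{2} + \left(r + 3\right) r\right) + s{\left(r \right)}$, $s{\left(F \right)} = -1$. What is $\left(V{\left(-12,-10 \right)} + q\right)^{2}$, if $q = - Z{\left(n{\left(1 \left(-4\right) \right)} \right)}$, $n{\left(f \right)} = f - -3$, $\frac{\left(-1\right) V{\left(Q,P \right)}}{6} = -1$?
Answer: $64$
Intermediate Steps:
$V{\left(Q,P \right)} = 6$ ($V{\left(Q,P \right)} = \left(-6\right) \left(-1\right) = 6$)
$n{\left(f \right)} = 3 + f$ ($n{\left(f \right)} = f + 3 = 3 + f$)
$Z{\left(r \right)} = -1 + r^{2} + r \left(3 + r\right)$ ($Z{\left(r \right)} = \left(r^{2} + \left(r + 3\right) r\right) - 1 = \left(r^{2} + \left(3 + r\right) r\right) - 1 = \left(r^{2} + r \left(3 + r\right)\right) - 1 = -1 + r^{2} + r \left(3 + r\right)$)
$q = 2$ ($q = - (-1 + 2 \left(3 + 1 \left(-4\right)\right)^{2} + 3 \left(3 + 1 \left(-4\right)\right)) = - (-1 + 2 \left(3 - 4\right)^{2} + 3 \left(3 - 4\right)) = - (-1 + 2 \left(-1\right)^{2} + 3 \left(-1\right)) = - (-1 + 2 \cdot 1 - 3) = - (-1 + 2 - 3) = \left(-1\right) \left(-2\right) = 2$)
$\left(V{\left(-12,-10 \right)} + q\right)^{2} = \left(6 + 2\right)^{2} = 8^{2} = 64$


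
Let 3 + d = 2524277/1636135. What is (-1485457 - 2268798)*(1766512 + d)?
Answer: -2170146897761670192/327227 ≈ -6.6319e+12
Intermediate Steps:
d = -2384128/1636135 (d = -3 + 2524277/1636135 = -2384128/1636135 ≈ -1.4572)
(-1485457 - 2268798)*(1766512 + d) = (-1485457 - 2268798)*(1766512 - 2384128/1636135) = -3754255*2890249726992/1636135 = -2170146897761670192/327227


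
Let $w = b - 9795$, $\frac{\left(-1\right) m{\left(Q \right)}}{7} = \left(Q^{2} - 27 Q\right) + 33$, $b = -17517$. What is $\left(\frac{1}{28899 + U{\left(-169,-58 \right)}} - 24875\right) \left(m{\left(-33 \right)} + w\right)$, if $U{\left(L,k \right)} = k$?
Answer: $\frac{29703335043222}{28841} \approx 1.0299 \cdot 10^{9}$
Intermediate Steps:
$m{\left(Q \right)} = -231 - 7 Q^{2} + 189 Q$ ($m{\left(Q \right)} = - 7 \left(\left(Q^{2} - 27 Q\right) + 33\right) = - 7 \left(33 + Q^{2} - 27 Q\right) = -231 - 7 Q^{2} + 189 Q$)
$w = -27312$ ($w = -17517 - 9795 = -27312$)
$\left(\frac{1}{28899 + U{\left(-169,-58 \right)}} - 24875\right) \left(m{\left(-33 \right)} + w\right) = \left(\frac{1}{28899 - 58} - 24875\right) \left(\left(-231 - 7 \left(-33\right)^{2} + 189 \left(-33\right)\right) - 27312\right) = \left(\frac{1}{28841} - 24875\right) \left(\left(-231 - 7623 - 6237\right) - 27312\right) = - \frac{717419874 \left(-14091 - 27312\right)}{28841} = \left(- \frac{717419874}{28841}\right) \left(-41403\right) = \frac{29703335043222}{28841}$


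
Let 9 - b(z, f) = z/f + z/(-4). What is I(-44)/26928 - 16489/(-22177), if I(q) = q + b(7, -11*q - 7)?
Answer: 845774579123/1139423744448 ≈ 0.74228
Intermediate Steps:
b(z, f) = 9 + z/4 - z/f (b(z, f) = 9 - (z/f + z/(-4)) = 9 - (z/f + z*(-1/4)) = 9 - (z/f - z/4) = 9 - (-z/4 + z/f) = 9 + (z/4 - z/f) = 9 + z/4 - z/f)
I(q) = 43/4 + q - 7/(-7 - 11*q) (I(q) = q + (9 + (1/4)*7 - 1*7/(-11*q - 7)) = q + (9 + 7/4 - 1*7/(-7 - 11*q)) = q + (9 + 7/4 - 7/(-7 - 11*q)) = q + (43/4 - 7/(-7 - 11*q)) = 43/4 + q - 7/(-7 - 11*q))
I(-44)/26928 - 16489/(-22177) = ((329 + 44*(-44)**2 + 501*(-44))/(4*(7 + 11*(-44))))/26928 - 16489/(-22177) = ((329 + 44*1936 - 22044)/(4*(7 - 484)))*(1/26928) - 16489*(-1/22177) = ((1/4)*(329 + 85184 - 22044)/(-477))*(1/26928) + 16489/22177 = ((1/4)*(-1/477)*63469)*(1/26928) + 16489/22177 = -63469/1908*1/26928 + 16489/22177 = -63469/51378624 + 16489/22177 = 845774579123/1139423744448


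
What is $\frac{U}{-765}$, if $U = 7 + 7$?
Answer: $- \frac{14}{765} \approx -0.018301$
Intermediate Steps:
$U = 14$
$\frac{U}{-765} = \frac{1}{-765} \cdot 14 = \left(- \frac{1}{765}\right) 14 = - \frac{14}{765}$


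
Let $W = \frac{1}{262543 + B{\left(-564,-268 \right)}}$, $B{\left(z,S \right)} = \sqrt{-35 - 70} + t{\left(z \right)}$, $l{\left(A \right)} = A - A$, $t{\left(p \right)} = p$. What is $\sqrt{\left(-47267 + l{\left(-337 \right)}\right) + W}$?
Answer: $\sqrt{\frac{-12382961392 - 47267 i \sqrt{105}}{261979 + i \sqrt{105}}} \approx 2.0 \cdot 10^{-13} - 217.41 i$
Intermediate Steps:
$l{\left(A \right)} = 0$
$B{\left(z,S \right)} = z + i \sqrt{105}$ ($B{\left(z,S \right)} = \sqrt{-35 - 70} + z = \sqrt{-105} + z = i \sqrt{105} + z = z + i \sqrt{105}$)
$W = \frac{1}{261979 + i \sqrt{105}}$ ($W = \frac{1}{262543 - \left(564 - i \sqrt{105}\right)} = \frac{1}{261979 + i \sqrt{105}} \approx 3.8171 \cdot 10^{-6} - 1.5 \cdot 10^{-10} i$)
$\sqrt{\left(-47267 + l{\left(-337 \right)}\right) + W} = \sqrt{\left(-47267 + 0\right) + \left(\frac{261979}{68632996546} - \frac{i \sqrt{105}}{68632996546}\right)} = \sqrt{-47267 + \left(\frac{261979}{68632996546} - \frac{i \sqrt{105}}{68632996546}\right)} = \sqrt{- \frac{3244075847477803}{68632996546} - \frac{i \sqrt{105}}{68632996546}}$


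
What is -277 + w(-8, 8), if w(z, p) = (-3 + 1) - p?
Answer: -287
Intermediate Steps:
w(z, p) = -2 - p
-277 + w(-8, 8) = -277 + (-2 - 1*8) = -277 + (-2 - 8) = -277 - 10 = -287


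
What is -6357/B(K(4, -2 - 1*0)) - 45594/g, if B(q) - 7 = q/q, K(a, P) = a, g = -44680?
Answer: -35458251/44680 ≈ -793.60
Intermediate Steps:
B(q) = 8 (B(q) = 7 + q/q = 7 + 1 = 8)
-6357/B(K(4, -2 - 1*0)) - 45594/g = -6357/8 - 45594/(-44680) = -6357*1/8 - 45594*(-1/44680) = -6357/8 + 22797/22340 = -35458251/44680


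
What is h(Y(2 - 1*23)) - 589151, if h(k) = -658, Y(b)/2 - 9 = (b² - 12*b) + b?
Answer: -589809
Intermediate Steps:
Y(b) = 18 - 22*b + 2*b² (Y(b) = 18 + 2*((b² - 12*b) + b) = 18 + 2*(b² - 11*b) = 18 + (-22*b + 2*b²) = 18 - 22*b + 2*b²)
h(Y(2 - 1*23)) - 589151 = -658 - 589151 = -589809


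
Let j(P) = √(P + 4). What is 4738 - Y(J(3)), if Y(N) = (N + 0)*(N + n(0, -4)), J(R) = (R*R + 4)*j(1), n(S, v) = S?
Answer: 3893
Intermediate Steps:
j(P) = √(4 + P)
J(R) = √5*(4 + R²) (J(R) = (R*R + 4)*√(4 + 1) = (R² + 4)*√5 = (4 + R²)*√5 = √5*(4 + R²))
Y(N) = N² (Y(N) = (N + 0)*(N + 0) = N*N = N²)
4738 - Y(J(3)) = 4738 - (√5*(4 + 3²))² = 4738 - (√5*(4 + 9))² = 4738 - (√5*13)² = 4738 - (13*√5)² = 4738 - 1*845 = 4738 - 845 = 3893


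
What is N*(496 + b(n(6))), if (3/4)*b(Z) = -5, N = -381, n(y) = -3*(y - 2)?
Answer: -186436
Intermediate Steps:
n(y) = 6 - 3*y (n(y) = -3*(-2 + y) = 6 - 3*y)
b(Z) = -20/3 (b(Z) = (4/3)*(-5) = -20/3)
N*(496 + b(n(6))) = -381*(496 - 20/3) = -381*1468/3 = -186436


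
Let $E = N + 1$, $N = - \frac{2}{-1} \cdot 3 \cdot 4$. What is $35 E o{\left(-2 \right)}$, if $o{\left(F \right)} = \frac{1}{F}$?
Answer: $- \frac{875}{2} \approx -437.5$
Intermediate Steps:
$N = 24$ ($N = \left(-2\right) \left(-1\right) 3 \cdot 4 = 2 \cdot 3 \cdot 4 = 6 \cdot 4 = 24$)
$E = 25$ ($E = 24 + 1 = 25$)
$35 E o{\left(-2 \right)} = \frac{35 \cdot 25}{-2} = 875 \left(- \frac{1}{2}\right) = - \frac{875}{2}$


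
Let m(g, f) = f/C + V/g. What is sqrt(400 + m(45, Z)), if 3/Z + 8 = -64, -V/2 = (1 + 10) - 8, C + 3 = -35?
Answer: sqrt(57740905)/380 ≈ 19.997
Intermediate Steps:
C = -38 (C = -3 - 35 = -38)
V = -6 (V = -2*((1 + 10) - 8) = -2*(11 - 8) = -2*3 = -6)
Z = -1/24 (Z = 3/(-8 - 64) = 3/(-72) = 3*(-1/72) = -1/24 ≈ -0.041667)
m(g, f) = -6/g - f/38 (m(g, f) = f/(-38) - 6/g = f*(-1/38) - 6/g = -f/38 - 6/g = -6/g - f/38)
sqrt(400 + m(45, Z)) = sqrt(400 + (-6/45 - 1/38*(-1/24))) = sqrt(400 + (-6*1/45 + 1/912)) = sqrt(400 + (-2/15 + 1/912)) = sqrt(400 - 201/1520) = sqrt(607799/1520) = sqrt(57740905)/380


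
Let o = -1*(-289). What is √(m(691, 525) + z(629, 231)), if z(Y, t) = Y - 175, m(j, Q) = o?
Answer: √743 ≈ 27.258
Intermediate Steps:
o = 289
m(j, Q) = 289
z(Y, t) = -175 + Y
√(m(691, 525) + z(629, 231)) = √(289 + (-175 + 629)) = √(289 + 454) = √743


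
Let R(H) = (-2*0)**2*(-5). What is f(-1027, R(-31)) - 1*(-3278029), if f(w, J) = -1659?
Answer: 3276370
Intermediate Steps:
R(H) = 0 (R(H) = 0**2*(-5) = 0*(-5) = 0)
f(-1027, R(-31)) - 1*(-3278029) = -1659 - 1*(-3278029) = -1659 + 3278029 = 3276370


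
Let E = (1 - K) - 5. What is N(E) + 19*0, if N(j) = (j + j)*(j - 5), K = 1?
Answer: 100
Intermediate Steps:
E = -5 (E = (1 - 1*1) - 5 = (1 - 1) - 5 = 0 - 5 = -5)
N(j) = 2*j*(-5 + j) (N(j) = (2*j)*(-5 + j) = 2*j*(-5 + j))
N(E) + 19*0 = 2*(-5)*(-5 - 5) + 19*0 = 2*(-5)*(-10) + 0 = 100 + 0 = 100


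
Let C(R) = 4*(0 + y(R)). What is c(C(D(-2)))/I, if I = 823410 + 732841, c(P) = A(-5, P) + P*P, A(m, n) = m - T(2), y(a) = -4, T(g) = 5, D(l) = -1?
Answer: 246/1556251 ≈ 0.00015807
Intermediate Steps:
A(m, n) = -5 + m (A(m, n) = m - 1*5 = m - 5 = -5 + m)
C(R) = -16 (C(R) = 4*(0 - 4) = 4*(-4) = -16)
c(P) = -10 + P**2 (c(P) = (-5 - 5) + P*P = -10 + P**2)
I = 1556251
c(C(D(-2)))/I = (-10 + (-16)**2)/1556251 = (-10 + 256)*(1/1556251) = 246*(1/1556251) = 246/1556251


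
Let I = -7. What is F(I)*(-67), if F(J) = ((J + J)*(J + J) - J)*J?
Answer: 95207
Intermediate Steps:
F(J) = J*(-J + 4*J**2) (F(J) = ((2*J)*(2*J) - J)*J = (4*J**2 - J)*J = (-J + 4*J**2)*J = J*(-J + 4*J**2))
F(I)*(-67) = ((-7)**2*(-1 + 4*(-7)))*(-67) = (49*(-1 - 28))*(-67) = (49*(-29))*(-67) = -1421*(-67) = 95207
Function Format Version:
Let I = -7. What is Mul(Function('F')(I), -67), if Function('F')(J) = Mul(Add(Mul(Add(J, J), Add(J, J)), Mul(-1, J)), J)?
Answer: 95207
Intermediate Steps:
Function('F')(J) = Mul(J, Add(Mul(-1, J), Mul(4, Pow(J, 2)))) (Function('F')(J) = Mul(Add(Mul(Mul(2, J), Mul(2, J)), Mul(-1, J)), J) = Mul(Add(Mul(4, Pow(J, 2)), Mul(-1, J)), J) = Mul(Add(Mul(-1, J), Mul(4, Pow(J, 2))), J) = Mul(J, Add(Mul(-1, J), Mul(4, Pow(J, 2)))))
Mul(Function('F')(I), -67) = Mul(Mul(Pow(-7, 2), Add(-1, Mul(4, -7))), -67) = Mul(Mul(49, Add(-1, -28)), -67) = Mul(Mul(49, -29), -67) = Mul(-1421, -67) = 95207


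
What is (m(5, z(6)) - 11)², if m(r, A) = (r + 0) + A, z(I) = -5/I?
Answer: 1681/36 ≈ 46.694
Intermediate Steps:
m(r, A) = A + r (m(r, A) = r + A = A + r)
(m(5, z(6)) - 11)² = ((-5/6 + 5) - 11)² = ((-5*⅙ + 5) - 11)² = ((-⅚ + 5) - 11)² = (25/6 - 11)² = (-41/6)² = 1681/36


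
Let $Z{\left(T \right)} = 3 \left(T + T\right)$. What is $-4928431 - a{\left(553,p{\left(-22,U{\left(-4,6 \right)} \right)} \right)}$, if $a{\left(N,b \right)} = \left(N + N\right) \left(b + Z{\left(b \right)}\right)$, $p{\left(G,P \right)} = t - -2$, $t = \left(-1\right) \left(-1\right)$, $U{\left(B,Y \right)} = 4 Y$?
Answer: $-4951657$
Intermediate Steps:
$Z{\left(T \right)} = 6 T$ ($Z{\left(T \right)} = 3 \cdot 2 T = 6 T$)
$t = 1$
$p{\left(G,P \right)} = 3$ ($p{\left(G,P \right)} = 1 - -2 = 1 + 2 = 3$)
$a{\left(N,b \right)} = 14 N b$ ($a{\left(N,b \right)} = \left(N + N\right) \left(b + 6 b\right) = 2 N 7 b = 14 N b$)
$-4928431 - a{\left(553,p{\left(-22,U{\left(-4,6 \right)} \right)} \right)} = -4928431 - 14 \cdot 553 \cdot 3 = -4928431 - 23226 = -4951657$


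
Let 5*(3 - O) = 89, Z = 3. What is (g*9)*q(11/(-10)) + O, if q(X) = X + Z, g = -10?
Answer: -929/5 ≈ -185.80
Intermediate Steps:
O = -74/5 (O = 3 - 1/5*89 = 3 - 89/5 = -74/5 ≈ -14.800)
q(X) = 3 + X (q(X) = X + 3 = 3 + X)
(g*9)*q(11/(-10)) + O = (-10*9)*(3 + 11/(-10)) - 74/5 = -90*(3 + 11*(-1/10)) - 74/5 = -90*(3 - 11/10) - 74/5 = -90*19/10 - 74/5 = -171 - 74/5 = -929/5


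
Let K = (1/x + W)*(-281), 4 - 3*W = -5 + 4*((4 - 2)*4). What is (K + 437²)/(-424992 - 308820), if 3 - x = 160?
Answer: -90961933/345625452 ≈ -0.26318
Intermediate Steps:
x = -157 (x = 3 - 1*160 = 3 - 160 = -157)
W = -23/3 (W = 4/3 - (-5 + 4*((4 - 2)*4))/3 = 4/3 - (-5 + 4*(2*4))/3 = 4/3 - (-5 + 4*8)/3 = 4/3 - (-5 + 32)/3 = 4/3 - ⅓*27 = 4/3 - 9 = -23/3 ≈ -7.6667)
K = 1015534/471 (K = (1/(-157) - 23/3)*(-281) = (-1/157 - 23/3)*(-281) = -3614/471*(-281) = 1015534/471 ≈ 2156.1)
(K + 437²)/(-424992 - 308820) = (1015534/471 + 437²)/(-424992 - 308820) = (1015534/471 + 190969)/(-733812) = (90961933/471)*(-1/733812) = -90961933/345625452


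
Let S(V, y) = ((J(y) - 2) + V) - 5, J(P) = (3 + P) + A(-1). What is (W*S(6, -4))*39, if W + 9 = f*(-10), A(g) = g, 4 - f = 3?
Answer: 2223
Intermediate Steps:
f = 1 (f = 4 - 1*3 = 4 - 3 = 1)
J(P) = 2 + P (J(P) = (3 + P) - 1 = 2 + P)
S(V, y) = -5 + V + y (S(V, y) = (((2 + y) - 2) + V) - 5 = (y + V) - 5 = (V + y) - 5 = -5 + V + y)
W = -19 (W = -9 + 1*(-10) = -9 - 10 = -19)
(W*S(6, -4))*39 = -19*(-5 + 6 - 4)*39 = -19*(-3)*39 = 57*39 = 2223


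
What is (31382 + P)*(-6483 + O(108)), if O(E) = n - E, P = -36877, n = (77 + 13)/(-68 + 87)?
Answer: 687638805/19 ≈ 3.6191e+7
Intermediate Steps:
n = 90/19 ≈ 4.7368
O(E) = 90/19 - E
(31382 + P)*(-6483 + O(108)) = (31382 - 36877)*(-6483 + (90/19 - 1*108)) = -5495*(-6483 + (90/19 - 108)) = -5495*(-6483 - 1962/19) = -5495*(-125139/19) = 687638805/19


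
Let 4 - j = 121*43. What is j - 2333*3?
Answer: -12198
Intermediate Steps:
j = -5199 (j = 4 - 121*43 = 4 - 1*5203 = 4 - 5203 = -5199)
j - 2333*3 = -5199 - 2333*3 = -5199 - 1*6999 = -5199 - 6999 = -12198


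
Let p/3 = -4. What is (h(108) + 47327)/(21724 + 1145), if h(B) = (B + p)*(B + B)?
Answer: 68063/22869 ≈ 2.9762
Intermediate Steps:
p = -12 (p = 3*(-4) = -12)
h(B) = 2*B*(-12 + B) (h(B) = (B - 12)*(B + B) = (-12 + B)*(2*B) = 2*B*(-12 + B))
(h(108) + 47327)/(21724 + 1145) = (2*108*(-12 + 108) + 47327)/(21724 + 1145) = (2*108*96 + 47327)/22869 = (20736 + 47327)*(1/22869) = 68063*(1/22869) = 68063/22869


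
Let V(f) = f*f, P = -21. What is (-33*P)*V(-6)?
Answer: 24948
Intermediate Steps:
V(f) = f**2
(-33*P)*V(-6) = -33*(-21)*(-6)**2 = 693*36 = 24948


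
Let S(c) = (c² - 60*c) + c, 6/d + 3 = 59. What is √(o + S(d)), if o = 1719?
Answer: √1342749/28 ≈ 41.385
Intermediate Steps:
d = 3/28 (d = 6/(-3 + 59) = 6/56 = 6*(1/56) = 3/28 ≈ 0.10714)
S(c) = c² - 59*c
√(o + S(d)) = √(1719 + 3*(-59 + 3/28)/28) = √(1719 + (3/28)*(-1649/28)) = √(1719 - 4947/784) = √(1342749/784) = √1342749/28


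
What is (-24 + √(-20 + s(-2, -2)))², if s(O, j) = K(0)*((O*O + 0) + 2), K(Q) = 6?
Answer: 400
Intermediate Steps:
s(O, j) = 12 + 6*O² (s(O, j) = 6*((O*O + 0) + 2) = 6*((O² + 0) + 2) = 6*(O² + 2) = 6*(2 + O²) = 12 + 6*O²)
(-24 + √(-20 + s(-2, -2)))² = (-24 + √(-20 + (12 + 6*(-2)²)))² = (-24 + √(-20 + (12 + 6*4)))² = (-24 + √(-20 + (12 + 24)))² = (-24 + √(-20 + 36))² = (-24 + √16)² = (-24 + 4)² = (-20)² = 400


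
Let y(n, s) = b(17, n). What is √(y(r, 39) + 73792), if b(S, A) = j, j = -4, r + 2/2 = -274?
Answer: 2*√18447 ≈ 271.64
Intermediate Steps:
r = -275 (r = -1 - 274 = -275)
b(S, A) = -4
y(n, s) = -4
√(y(r, 39) + 73792) = √(-4 + 73792) = √73788 = 2*√18447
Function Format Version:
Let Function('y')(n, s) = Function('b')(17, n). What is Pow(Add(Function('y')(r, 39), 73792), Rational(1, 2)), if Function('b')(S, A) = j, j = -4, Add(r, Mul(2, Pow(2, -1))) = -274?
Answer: Mul(2, Pow(18447, Rational(1, 2))) ≈ 271.64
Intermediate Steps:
r = -275 (r = Add(-1, -274) = -275)
Function('b')(S, A) = -4
Function('y')(n, s) = -4
Pow(Add(Function('y')(r, 39), 73792), Rational(1, 2)) = Pow(Add(-4, 73792), Rational(1, 2)) = Pow(73788, Rational(1, 2)) = Mul(2, Pow(18447, Rational(1, 2)))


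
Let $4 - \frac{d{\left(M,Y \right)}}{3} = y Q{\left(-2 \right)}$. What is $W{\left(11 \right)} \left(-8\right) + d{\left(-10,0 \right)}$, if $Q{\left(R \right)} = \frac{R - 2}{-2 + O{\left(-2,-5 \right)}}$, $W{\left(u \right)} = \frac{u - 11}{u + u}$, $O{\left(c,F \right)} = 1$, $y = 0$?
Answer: $12$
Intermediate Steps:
$W{\left(u \right)} = \frac{-11 + u}{2 u}$
$Q{\left(R \right)} = 2 - R$ ($Q{\left(R \right)} = \frac{R - 2}{-2 + 1} = \frac{-2 + R}{-1} = \left(-2 + R\right) \left(-1\right) = 2 - R$)
$d{\left(M,Y \right)} = 12$ ($d{\left(M,Y \right)} = 12 - 3 \cdot 0 \left(2 - -2\right) = 12 - 3 \cdot 0 \left(2 + 2\right) = 12 - 3 \cdot 0 \cdot 4 = 12 - 0 = 12 + 0 = 12$)
$W{\left(11 \right)} \left(-8\right) + d{\left(-10,0 \right)} = \frac{-11 + 11}{2 \cdot 11} \left(-8\right) + 12 = \frac{1}{2} \cdot \frac{1}{11} \cdot 0 \left(-8\right) + 12 = 0 \left(-8\right) + 12 = 0 + 12 = 12$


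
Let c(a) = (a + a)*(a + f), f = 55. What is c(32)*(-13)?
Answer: -72384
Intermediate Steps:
c(a) = 2*a*(55 + a) (c(a) = (a + a)*(a + 55) = (2*a)*(55 + a) = 2*a*(55 + a))
c(32)*(-13) = (2*32*(55 + 32))*(-13) = (2*32*87)*(-13) = 5568*(-13) = -72384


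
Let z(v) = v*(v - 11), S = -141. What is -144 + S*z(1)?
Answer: 1266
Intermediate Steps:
z(v) = v*(-11 + v)
-144 + S*z(1) = -144 - 141*(-11 + 1) = -144 - 141*(-10) = -144 + 1410 = 1266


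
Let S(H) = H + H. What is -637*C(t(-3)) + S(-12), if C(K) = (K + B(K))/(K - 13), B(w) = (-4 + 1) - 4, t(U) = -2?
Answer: -2031/5 ≈ -406.20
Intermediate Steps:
B(w) = -7 (B(w) = -3 - 4 = -7)
S(H) = 2*H
C(K) = (-7 + K)/(-13 + K) (C(K) = (K - 7)/(K - 13) = (-7 + K)/(-13 + K))
-637*C(t(-3)) + S(-12) = -637*(-7 - 2)/(-13 - 2) + 2*(-12) = -637*(-9)/(-15) - 24 = -(-637)*(-9)/15 - 24 = -637*⅗ - 24 = -1911/5 - 24 = -2031/5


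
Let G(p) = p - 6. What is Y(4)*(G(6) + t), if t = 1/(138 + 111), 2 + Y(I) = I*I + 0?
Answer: 14/249 ≈ 0.056225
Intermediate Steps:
Y(I) = -2 + I**2 (Y(I) = -2 + (I*I + 0) = -2 + (I**2 + 0) = -2 + I**2)
G(p) = -6 + p
t = 1/249 ≈ 0.0040161
Y(4)*(G(6) + t) = (-2 + 4**2)*((-6 + 6) + 1/249) = (-2 + 16)*(0 + 1/249) = 14*(1/249) = 14/249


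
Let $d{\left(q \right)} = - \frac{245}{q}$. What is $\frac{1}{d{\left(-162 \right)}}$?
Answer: $\frac{162}{245} \approx 0.66122$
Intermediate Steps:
$\frac{1}{d{\left(-162 \right)}} = \frac{1}{\left(-245\right) \frac{1}{-162}} = \frac{1}{\left(-245\right) \left(- \frac{1}{162}\right)} = \frac{1}{\frac{245}{162}} = \frac{162}{245}$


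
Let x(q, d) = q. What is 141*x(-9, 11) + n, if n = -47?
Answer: -1316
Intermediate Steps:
141*x(-9, 11) + n = 141*(-9) - 47 = -1269 - 47 = -1316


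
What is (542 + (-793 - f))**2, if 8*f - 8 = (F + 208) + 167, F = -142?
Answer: 5058001/64 ≈ 79031.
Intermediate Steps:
f = 241/8 (f = 1 + ((-142 + 208) + 167)/8 = 1 + (66 + 167)/8 = 1 + (1/8)*233 = 1 + 233/8 = 241/8 ≈ 30.125)
(542 + (-793 - f))**2 = (542 + (-793 - 1*241/8))**2 = (542 + (-793 - 241/8))**2 = (542 - 6585/8)**2 = (-2249/8)**2 = 5058001/64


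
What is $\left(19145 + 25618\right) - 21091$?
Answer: $23672$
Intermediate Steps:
$\left(19145 + 25618\right) - 21091 = 44763 - 21091 = 23672$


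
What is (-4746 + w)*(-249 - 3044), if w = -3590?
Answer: 27450448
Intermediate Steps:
(-4746 + w)*(-249 - 3044) = (-4746 - 3590)*(-249 - 3044) = -8336*(-3293) = 27450448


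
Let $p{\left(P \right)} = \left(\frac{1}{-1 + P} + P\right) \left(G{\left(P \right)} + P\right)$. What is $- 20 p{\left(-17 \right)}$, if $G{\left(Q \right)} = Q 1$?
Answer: $- \frac{104380}{9} \approx -11598.0$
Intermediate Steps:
$G{\left(Q \right)} = Q$
$p{\left(P \right)} = 2 P \left(P + \frac{1}{-1 + P}\right)$ ($p{\left(P \right)} = \left(\frac{1}{-1 + P} + P\right) \left(P + P\right) = \left(P + \frac{1}{-1 + P}\right) 2 P = 2 P \left(P + \frac{1}{-1 + P}\right)$)
$- 20 p{\left(-17 \right)} = - 20 \cdot 2 \left(-17\right) \frac{1}{-1 - 17} \left(1 + \left(-17\right)^{2} - -17\right) = - 20 \cdot 2 \left(-17\right) \frac{1}{-18} \left(1 + 289 + 17\right) = - 20 \cdot 2 \left(-17\right) \left(- \frac{1}{18}\right) 307 = \left(-20\right) \frac{5219}{9} = - \frac{104380}{9}$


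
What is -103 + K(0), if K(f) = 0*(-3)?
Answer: -103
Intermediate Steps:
K(f) = 0
-103 + K(0) = -103 + 0 = -103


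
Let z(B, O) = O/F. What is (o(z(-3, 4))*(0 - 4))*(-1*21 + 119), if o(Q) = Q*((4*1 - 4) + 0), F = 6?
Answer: 0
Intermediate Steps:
z(B, O) = O/6
o(Q) = 0 (o(Q) = Q*((4 - 4) + 0) = Q*(0 + 0) = Q*0 = 0)
(o(z(-3, 4))*(0 - 4))*(-1*21 + 119) = (0*(0 - 4))*(-1*21 + 119) = (0*(-4))*(-21 + 119) = 0*98 = 0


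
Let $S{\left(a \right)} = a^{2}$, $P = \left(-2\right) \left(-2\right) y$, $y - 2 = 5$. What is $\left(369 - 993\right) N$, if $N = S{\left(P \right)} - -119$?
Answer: $-563472$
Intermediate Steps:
$y = 7$ ($y = 2 + 5 = 7$)
$P = 28$ ($P = \left(-2\right) \left(-2\right) 7 = 4 \cdot 7 = 28$)
$N = 903$ ($N = 28^{2} - -119 = 784 + 119 = 903$)
$\left(369 - 993\right) N = \left(369 - 993\right) 903 = \left(-624\right) 903 = -563472$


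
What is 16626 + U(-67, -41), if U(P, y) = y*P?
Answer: 19373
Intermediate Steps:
U(P, y) = P*y
16626 + U(-67, -41) = 16626 - 67*(-41) = 16626 + 2747 = 19373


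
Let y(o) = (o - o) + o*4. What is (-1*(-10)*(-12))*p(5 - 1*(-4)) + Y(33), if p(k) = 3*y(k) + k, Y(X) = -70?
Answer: -14110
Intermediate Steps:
y(o) = 4*o (y(o) = 0 + 4*o = 4*o)
p(k) = 13*k (p(k) = 3*(4*k) + k = 12*k + k = 13*k)
(-1*(-10)*(-12))*p(5 - 1*(-4)) + Y(33) = (-1*(-10)*(-12))*(13*(5 - 1*(-4))) - 70 = (10*(-12))*(13*(5 + 4)) - 70 = -1560*9 - 70 = -120*117 - 70 = -14040 - 70 = -14110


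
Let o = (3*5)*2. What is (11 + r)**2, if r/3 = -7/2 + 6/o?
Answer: 121/100 ≈ 1.2100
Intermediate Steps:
o = 30 (o = 15*2 = 30)
r = -99/10 (r = 3*(-7/2 + 6/30) = 3*(-7*1/2 + 6*(1/30)) = 3*(-7/2 + 1/5) = 3*(-33/10) = -99/10 ≈ -9.9000)
(11 + r)**2 = (11 - 99/10)**2 = (11/10)**2 = 121/100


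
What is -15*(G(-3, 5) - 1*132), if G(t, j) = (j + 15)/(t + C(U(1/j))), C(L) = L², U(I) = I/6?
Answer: 5614020/2699 ≈ 2080.0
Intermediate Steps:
U(I) = I/6 (U(I) = I*(⅙) = I/6)
G(t, j) = (15 + j)/(t + 1/(36*j²)) (G(t, j) = (j + 15)/(t + (1/(6*j))²) = (15 + j)/(t + 1/(36*j²)))
-15*(G(-3, 5) - 1*132) = -15*(36*5²*(15 + 5)/(1 + 36*(-3)*5²) - 1*132) = -15*(36*25*20/(1 + 36*(-3)*25) - 132) = -15*(36*25*20/(1 - 2700) - 132) = -15*(36*25*20/(-2699) - 132) = -15*(36*25*(-1/2699)*20 - 132) = -15*(-18000/2699 - 132) = -15*(-374268/2699) = 5614020/2699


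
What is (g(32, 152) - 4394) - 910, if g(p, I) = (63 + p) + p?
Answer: -5177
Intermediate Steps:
g(p, I) = 63 + 2*p
(g(32, 152) - 4394) - 910 = ((63 + 2*32) - 4394) - 910 = ((63 + 64) - 4394) - 910 = (127 - 4394) - 910 = -4267 - 910 = -5177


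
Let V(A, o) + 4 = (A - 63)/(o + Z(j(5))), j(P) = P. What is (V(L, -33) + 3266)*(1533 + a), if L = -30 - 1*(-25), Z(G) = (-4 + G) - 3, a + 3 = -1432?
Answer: 1599332/5 ≈ 3.1987e+5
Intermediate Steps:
a = -1435 (a = -3 - 1432 = -1435)
Z(G) = -7 + G
L = -5 (L = -30 + 25 = -5)
V(A, o) = -4 + (-63 + A)/(-2 + o) (V(A, o) = -4 + (A - 63)/(o + (-7 + 5)) = -4 + (-63 + A)/(o - 2) = -4 + (-63 + A)/(-2 + o))
(V(L, -33) + 3266)*(1533 + a) = ((-55 - 5 - 4*(-33))/(-2 - 33) + 3266)*(1533 - 1435) = ((-55 - 5 + 132)/(-35) + 3266)*98 = (-1/35*72 + 3266)*98 = (-72/35 + 3266)*98 = (114238/35)*98 = 1599332/5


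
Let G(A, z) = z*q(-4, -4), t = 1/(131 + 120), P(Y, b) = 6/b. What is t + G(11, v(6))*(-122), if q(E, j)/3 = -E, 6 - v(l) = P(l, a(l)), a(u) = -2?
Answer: -3307175/251 ≈ -13176.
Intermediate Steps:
t = 1/251 ≈ 0.0039841
v(l) = 9 (v(l) = 6 - 6/(-2) = 6 - 6*(-1)/2 = 6 - 1*(-3) = 6 + 3 = 9)
q(E, j) = -3*E (q(E, j) = 3*(-E) = -3*E)
G(A, z) = 12*z (G(A, z) = z*(-3*(-4)) = z*12 = 12*z)
t + G(11, v(6))*(-122) = 1/251 + (12*9)*(-122) = 1/251 + 108*(-122) = 1/251 - 13176 = -3307175/251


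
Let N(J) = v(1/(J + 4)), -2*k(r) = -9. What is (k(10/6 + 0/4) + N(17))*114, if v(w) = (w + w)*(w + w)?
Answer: 75563/147 ≈ 514.03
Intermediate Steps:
k(r) = 9/2 (k(r) = -½*(-9) = 9/2)
v(w) = 4*w² (v(w) = (2*w)*(2*w) = 4*w²)
N(J) = 4/(4 + J)² (N(J) = 4*(1/(J + 4))² = 4*(1/(4 + J))² = 4/(4 + J)²)
(k(10/6 + 0/4) + N(17))*114 = (9/2 + 4/(4 + 17)²)*114 = (9/2 + 4/21²)*114 = (9/2 + 4*(1/441))*114 = (9/2 + 4/441)*114 = (3977/882)*114 = 75563/147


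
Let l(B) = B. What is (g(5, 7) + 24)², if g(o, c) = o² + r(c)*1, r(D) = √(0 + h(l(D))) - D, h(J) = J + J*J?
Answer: 1820 + 168*√14 ≈ 2448.6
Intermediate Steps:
h(J) = J + J²
r(D) = √(D*(1 + D)) - D (r(D) = √(0 + D*(1 + D)) - D = √(D*(1 + D)) - D)
g(o, c) = o² + √(c*(1 + c)) - c (g(o, c) = o² + (√(c*(1 + c)) - c)*1 = o² + (√(c*(1 + c)) - c) = o² + √(c*(1 + c)) - c)
(g(5, 7) + 24)² = ((5² + √(7*(1 + 7)) - 1*7) + 24)² = ((25 + √(7*8) - 7) + 24)² = ((25 + √56 - 7) + 24)² = ((25 + 2*√14 - 7) + 24)² = ((18 + 2*√14) + 24)² = (42 + 2*√14)²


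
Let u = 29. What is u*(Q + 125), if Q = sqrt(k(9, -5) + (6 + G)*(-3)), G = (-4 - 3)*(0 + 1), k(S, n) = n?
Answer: 3625 + 29*I*sqrt(2) ≈ 3625.0 + 41.012*I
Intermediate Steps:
G = -7 (G = -7*1 = -7)
Q = I*sqrt(2) (Q = sqrt(-5 + (6 - 7)*(-3)) = sqrt(-5 - 1*(-3)) = sqrt(-5 + 3) = sqrt(-2) = I*sqrt(2) ≈ 1.4142*I)
u*(Q + 125) = 29*(I*sqrt(2) + 125) = 29*(125 + I*sqrt(2)) = 3625 + 29*I*sqrt(2)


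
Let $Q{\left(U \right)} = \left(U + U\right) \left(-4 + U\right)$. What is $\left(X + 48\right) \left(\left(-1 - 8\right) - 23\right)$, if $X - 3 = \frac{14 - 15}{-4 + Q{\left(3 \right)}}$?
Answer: $- \frac{8176}{5} \approx -1635.2$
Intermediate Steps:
$Q{\left(U \right)} = 2 U \left(-4 + U\right)$
$X = \frac{31}{10}$ ($X = 3 + \frac{14 - 15}{-4 + 2 \cdot 3 \left(-4 + 3\right)} = 3 - \frac{1}{-4 + 2 \cdot 3 \left(-1\right)} = 3 - \frac{1}{-4 - 6} = 3 - \frac{1}{-10} = 3 - - \frac{1}{10} = 3 + \frac{1}{10} = \frac{31}{10} \approx 3.1$)
$\left(X + 48\right) \left(\left(-1 - 8\right) - 23\right) = \left(\frac{31}{10} + 48\right) \left(\left(-1 - 8\right) - 23\right) = \frac{511 \left(\left(-1 - 8\right) - 23\right)}{10} = \frac{511 \left(-9 - 23\right)}{10} = \frac{511}{10} \left(-32\right) = - \frac{8176}{5}$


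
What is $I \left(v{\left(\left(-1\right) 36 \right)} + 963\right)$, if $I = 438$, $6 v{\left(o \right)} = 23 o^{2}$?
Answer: $2597778$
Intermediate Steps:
$v{\left(o \right)} = \frac{23 o^{2}}{6}$
$I \left(v{\left(\left(-1\right) 36 \right)} + 963\right) = 438 \left(\frac{23 \left(\left(-1\right) 36\right)^{2}}{6} + 963\right) = 438 \left(\frac{23 \left(-36\right)^{2}}{6} + 963\right) = 438 \left(\frac{23}{6} \cdot 1296 + 963\right) = 438 \left(4968 + 963\right) = 438 \cdot 5931 = 2597778$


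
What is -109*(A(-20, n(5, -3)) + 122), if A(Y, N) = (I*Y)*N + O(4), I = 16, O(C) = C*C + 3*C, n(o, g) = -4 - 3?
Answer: -260510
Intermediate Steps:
n(o, g) = -7
O(C) = C² + 3*C
A(Y, N) = 28 + 16*N*Y (A(Y, N) = (16*Y)*N + 4*(3 + 4) = 16*N*Y + 4*7 = 16*N*Y + 28 = 28 + 16*N*Y)
-109*(A(-20, n(5, -3)) + 122) = -109*((28 + 16*(-7)*(-20)) + 122) = -109*((28 + 2240) + 122) = -109*(2268 + 122) = -109*2390 = -260510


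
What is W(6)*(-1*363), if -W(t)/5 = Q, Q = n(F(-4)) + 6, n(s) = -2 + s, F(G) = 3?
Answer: 12705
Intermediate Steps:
Q = 7 (Q = (-2 + 3) + 6 = 1 + 6 = 7)
W(t) = -35 (W(t) = -5*7 = -35)
W(6)*(-1*363) = -(-35)*363 = -35*(-363) = 12705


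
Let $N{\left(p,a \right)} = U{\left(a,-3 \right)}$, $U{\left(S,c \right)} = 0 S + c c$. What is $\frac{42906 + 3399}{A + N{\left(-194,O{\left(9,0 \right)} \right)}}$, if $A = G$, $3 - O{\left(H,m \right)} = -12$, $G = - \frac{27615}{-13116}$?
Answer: $\frac{202445460}{48553} \approx 4169.6$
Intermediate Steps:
$G = \frac{9205}{4372}$ ($G = \left(-27615\right) \left(- \frac{1}{13116}\right) = \frac{9205}{4372} \approx 2.1054$)
$O{\left(H,m \right)} = 15$ ($O{\left(H,m \right)} = 3 - -12 = 3 + 12 = 15$)
$A = \frac{9205}{4372} \approx 2.1054$
$U{\left(S,c \right)} = c^{2}$ ($U{\left(S,c \right)} = 0 + c^{2} = c^{2}$)
$N{\left(p,a \right)} = 9$ ($N{\left(p,a \right)} = \left(-3\right)^{2} = 9$)
$\frac{42906 + 3399}{A + N{\left(-194,O{\left(9,0 \right)} \right)}} = \frac{42906 + 3399}{\frac{9205}{4372} + 9} = \frac{46305}{\frac{48553}{4372}} = 46305 \cdot \frac{4372}{48553} = \frac{202445460}{48553}$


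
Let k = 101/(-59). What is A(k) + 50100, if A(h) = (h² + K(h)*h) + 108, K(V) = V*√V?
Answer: 174784249/3481 + 10201*I*√5959/205379 ≈ 50211.0 + 3.8342*I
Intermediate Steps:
k = -101/59 (k = 101*(-1/59) = -101/59 ≈ -1.7119)
K(V) = V^(3/2)
A(h) = 108 + h² + h^(5/2) (A(h) = (h² + h^(3/2)*h) + 108 = (h² + h^(5/2)) + 108 = 108 + h² + h^(5/2))
A(k) + 50100 = (108 + (-101/59)² + (-101/59)^(5/2)) + 50100 = (108 + 10201/3481 + 10201*I*√5959/205379) + 50100 = (386149/3481 + 10201*I*√5959/205379) + 50100 = 174784249/3481 + 10201*I*√5959/205379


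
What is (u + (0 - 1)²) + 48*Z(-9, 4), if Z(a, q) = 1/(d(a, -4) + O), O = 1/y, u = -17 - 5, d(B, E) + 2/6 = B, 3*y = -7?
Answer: -5313/205 ≈ -25.917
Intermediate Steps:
y = -7/3 (y = (⅓)*(-7) = -7/3 ≈ -2.3333)
d(B, E) = -⅓ + B
u = -22
O = -3/7 (O = 1/(-7/3) = -3/7 ≈ -0.42857)
Z(a, q) = 1/(-16/21 + a) (Z(a, q) = 1/((-⅓ + a) - 3/7) = 1/(-16/21 + a))
(u + (0 - 1)²) + 48*Z(-9, 4) = (-22 + (0 - 1)²) + 48*(21/(-16 + 21*(-9))) = (-22 + (-1)²) + 48*(21/(-16 - 189)) = (-22 + 1) + 48*(21/(-205)) = -21 + 48*(21*(-1/205)) = -21 + 48*(-21/205) = -21 - 1008/205 = -5313/205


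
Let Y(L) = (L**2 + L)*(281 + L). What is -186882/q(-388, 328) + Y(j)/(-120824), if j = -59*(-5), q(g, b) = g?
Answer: 191553663/2929982 ≈ 65.377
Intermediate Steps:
j = 295
Y(L) = (281 + L)*(L + L**2) (Y(L) = (L + L**2)*(281 + L) = (281 + L)*(L + L**2))
-186882/q(-388, 328) + Y(j)/(-120824) = -186882/(-388) + (295*(281 + 295**2 + 282*295))/(-120824) = -186882*(-1/388) + (295*(281 + 87025 + 83190))*(-1/120824) = 93441/194 + (295*170496)*(-1/120824) = 93441/194 + 50296320*(-1/120824) = 93441/194 - 6287040/15103 = 191553663/2929982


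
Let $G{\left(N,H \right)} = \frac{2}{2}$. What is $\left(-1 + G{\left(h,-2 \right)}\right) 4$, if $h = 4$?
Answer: $0$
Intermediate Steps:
$G{\left(N,H \right)} = 1$ ($G{\left(N,H \right)} = 2 \cdot \frac{1}{2} = 1$)
$\left(-1 + G{\left(h,-2 \right)}\right) 4 = \left(-1 + 1\right) 4 = 0 \cdot 4 = 0$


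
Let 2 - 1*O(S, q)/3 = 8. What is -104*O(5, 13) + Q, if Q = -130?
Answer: 1742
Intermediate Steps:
O(S, q) = -18 (O(S, q) = 6 - 3*8 = 6 - 24 = -18)
-104*O(5, 13) + Q = -104*(-18) - 130 = 1872 - 130 = 1742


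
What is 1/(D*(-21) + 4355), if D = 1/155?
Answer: 155/675004 ≈ 0.00022963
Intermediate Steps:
D = 1/155 ≈ 0.0064516
1/(D*(-21) + 4355) = 1/((1/155)*(-21) + 4355) = 1/(-21/155 + 4355) = 1/(675004/155) = 155/675004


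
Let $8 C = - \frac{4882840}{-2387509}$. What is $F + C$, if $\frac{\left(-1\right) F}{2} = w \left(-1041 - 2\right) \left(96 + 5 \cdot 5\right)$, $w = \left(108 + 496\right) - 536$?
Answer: $\frac{40978269182827}{2387509} \approx 1.7164 \cdot 10^{7}$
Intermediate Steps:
$C = \frac{610355}{2387509}$ ($C = \frac{\left(-4882840\right) \frac{1}{-2387509}}{8} = \frac{\left(-4882840\right) \left(- \frac{1}{2387509}\right)}{8} = \frac{1}{8} \cdot \frac{4882840}{2387509} = \frac{610355}{2387509} \approx 0.25565$)
$w = 68$ ($w = 604 - 536 = 68$)
$F = 17163608$ ($F = - 2 \cdot 68 \left(-1041 - 2\right) \left(96 + 5 \cdot 5\right) = - 2 \cdot 68 \left(- 1043 \left(96 + 25\right)\right) = - 2 \cdot 68 \left(\left(-1043\right) 121\right) = - 2 \cdot 68 \left(-126203\right) = \left(-2\right) \left(-8581804\right) = 17163608$)
$F + C = 17163608 + \frac{610355}{2387509} = \frac{40978269182827}{2387509}$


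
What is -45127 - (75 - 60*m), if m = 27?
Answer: -43582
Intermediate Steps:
-45127 - (75 - 60*m) = -45127 - (75 - 60*27) = -45127 - (75 - 1620) = -45127 - 1*(-1545) = -45127 + 1545 = -43582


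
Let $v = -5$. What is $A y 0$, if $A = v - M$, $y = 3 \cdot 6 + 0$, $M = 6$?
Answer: $0$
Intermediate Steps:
$y = 18$ ($y = 18 + 0 = 18$)
$A = -11$ ($A = -5 - 6 = -11$)
$A y 0 = \left(-11\right) 18 \cdot 0 = \left(-198\right) 0 = 0$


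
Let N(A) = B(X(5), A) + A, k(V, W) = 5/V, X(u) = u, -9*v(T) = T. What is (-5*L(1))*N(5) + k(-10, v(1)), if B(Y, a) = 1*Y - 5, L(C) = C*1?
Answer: -51/2 ≈ -25.500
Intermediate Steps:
v(T) = -T/9
L(C) = C
B(Y, a) = -5 + Y (B(Y, a) = Y - 5 = -5 + Y)
N(A) = A (N(A) = (-5 + 5) + A = 0 + A = A)
(-5*L(1))*N(5) + k(-10, v(1)) = -5*1*5 + 5/(-10) = -5*5 + 5*(-⅒) = -25 - ½ = -51/2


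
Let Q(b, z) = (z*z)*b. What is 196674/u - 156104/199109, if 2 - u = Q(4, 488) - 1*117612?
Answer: -84750235757/83124224429 ≈ -1.0196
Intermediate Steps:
Q(b, z) = b*z**2 (Q(b, z) = z**2*b = b*z**2)
u = -834962 (u = 2 - (4*488**2 - 1*117612) = 2 - (4*238144 - 117612) = 2 - (952576 - 117612) = 2 - 1*834964 = 2 - 834964 = -834962)
196674/u - 156104/199109 = 196674/(-834962) - 156104/199109 = 196674*(-1/834962) - 156104*1/199109 = -98337/417481 - 156104/199109 = -84750235757/83124224429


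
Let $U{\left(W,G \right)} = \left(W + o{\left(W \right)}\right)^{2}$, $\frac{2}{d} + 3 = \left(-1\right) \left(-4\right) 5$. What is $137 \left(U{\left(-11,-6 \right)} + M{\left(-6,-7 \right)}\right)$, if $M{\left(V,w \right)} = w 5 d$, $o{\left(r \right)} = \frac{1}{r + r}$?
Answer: $\frac{132883561}{8228} \approx 16150.0$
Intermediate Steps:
$o{\left(r \right)} = \frac{1}{2 r}$
$d = \frac{2}{17}$ ($d = \frac{2}{-3 + \left(-1\right) \left(-4\right) 5} = \frac{2}{-3 + 4 \cdot 5} = \frac{2}{-3 + 20} = \frac{2}{17} \approx 0.11765$)
$U{\left(W,G \right)} = \left(W + \frac{1}{2 W}\right)^{2}$
$M{\left(V,w \right)} = \frac{10 w}{17}$ ($M{\left(V,w \right)} = w 5 \cdot \frac{2}{17} = 5 w \frac{2}{17} = \frac{10 w}{17}$)
$137 \left(U{\left(-11,-6 \right)} + M{\left(-6,-7 \right)}\right) = 137 \left(\left(-11 + \frac{1}{2 \left(-11\right)}\right)^{2} + \frac{10}{17} \left(-7\right)\right) = 137 \left(\left(-11 + \frac{1}{2} \left(- \frac{1}{11}\right)\right)^{2} - \frac{70}{17}\right) = 137 \left(\left(-11 - \frac{1}{22}\right)^{2} - \frac{70}{17}\right) = 137 \left(\left(- \frac{243}{22}\right)^{2} - \frac{70}{17}\right) = 137 \left(\frac{59049}{484} - \frac{70}{17}\right) = 137 \cdot \frac{969953}{8228} = \frac{132883561}{8228}$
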